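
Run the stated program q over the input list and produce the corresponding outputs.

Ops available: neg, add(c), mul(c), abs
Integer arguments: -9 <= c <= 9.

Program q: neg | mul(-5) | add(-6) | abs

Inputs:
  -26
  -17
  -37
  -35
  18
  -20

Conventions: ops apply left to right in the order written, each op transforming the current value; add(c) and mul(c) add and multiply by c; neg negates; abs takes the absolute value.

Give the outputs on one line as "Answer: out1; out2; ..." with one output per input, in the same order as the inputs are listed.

Execution, op by op:
  -26 -> 26 -> -130 -> -136 -> 136
  -17 -> 17 -> -85 -> -91 -> 91
  -37 -> 37 -> -185 -> -191 -> 191
  -35 -> 35 -> -175 -> -181 -> 181
  18 -> -18 -> 90 -> 84 -> 84
  -20 -> 20 -> -100 -> -106 -> 106

136; 91; 191; 181; 84; 106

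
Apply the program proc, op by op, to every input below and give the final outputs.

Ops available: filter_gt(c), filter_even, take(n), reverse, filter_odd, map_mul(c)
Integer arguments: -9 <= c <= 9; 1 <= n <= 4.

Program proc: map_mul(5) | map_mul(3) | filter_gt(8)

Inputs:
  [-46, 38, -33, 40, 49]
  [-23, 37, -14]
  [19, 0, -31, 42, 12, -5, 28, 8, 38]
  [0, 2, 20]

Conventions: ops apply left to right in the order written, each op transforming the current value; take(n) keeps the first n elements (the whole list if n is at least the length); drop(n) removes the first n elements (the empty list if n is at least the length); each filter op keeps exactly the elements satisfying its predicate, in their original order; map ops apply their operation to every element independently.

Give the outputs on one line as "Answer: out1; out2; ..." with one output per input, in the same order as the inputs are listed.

[570, 600, 735]; [555]; [285, 630, 180, 420, 120, 570]; [30, 300]

Execution, op by op:
  [-46, 38, -33, 40, 49] -> [-230, 190, -165, 200, 245] -> [-690, 570, -495, 600, 735] -> [570, 600, 735]
  [-23, 37, -14] -> [-115, 185, -70] -> [-345, 555, -210] -> [555]
  [19, 0, -31, 42, 12, -5, 28, 8, 38] -> [95, 0, -155, 210, 60, -25, 140, 40, 190] -> [285, 0, -465, 630, 180, -75, 420, 120, 570] -> [285, 630, 180, 420, 120, 570]
  [0, 2, 20] -> [0, 10, 100] -> [0, 30, 300] -> [30, 300]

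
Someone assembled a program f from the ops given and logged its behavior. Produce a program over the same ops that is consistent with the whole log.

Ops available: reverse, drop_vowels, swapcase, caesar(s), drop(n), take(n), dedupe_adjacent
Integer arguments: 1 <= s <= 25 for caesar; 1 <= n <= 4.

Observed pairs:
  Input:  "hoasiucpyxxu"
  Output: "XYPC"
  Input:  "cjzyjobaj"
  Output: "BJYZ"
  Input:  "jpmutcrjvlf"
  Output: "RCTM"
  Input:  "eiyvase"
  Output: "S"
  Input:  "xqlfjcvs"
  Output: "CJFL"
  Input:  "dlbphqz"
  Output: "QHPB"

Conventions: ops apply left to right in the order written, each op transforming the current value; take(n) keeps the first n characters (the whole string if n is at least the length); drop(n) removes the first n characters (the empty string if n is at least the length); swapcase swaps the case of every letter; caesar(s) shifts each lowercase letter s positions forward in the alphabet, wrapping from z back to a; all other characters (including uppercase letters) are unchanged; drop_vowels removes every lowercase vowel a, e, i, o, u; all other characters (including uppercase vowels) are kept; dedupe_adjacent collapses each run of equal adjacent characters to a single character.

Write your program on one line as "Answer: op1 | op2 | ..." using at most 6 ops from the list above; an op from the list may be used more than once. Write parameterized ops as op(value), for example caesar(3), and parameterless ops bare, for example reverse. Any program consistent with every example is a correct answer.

drop_vowels | drop(2) | take(4) | swapcase | reverse

Check, running the answer program on each example:
  "hoasiucpyxxu" -> "hscpyxx" -> "cpyxx" -> "cpyx" -> "CPYX" -> "XYPC"
  "cjzyjobaj" -> "cjzyjbj" -> "zyjbj" -> "zyjb" -> "ZYJB" -> "BJYZ"
  "jpmutcrjvlf" -> "jpmtcrjvlf" -> "mtcrjvlf" -> "mtcr" -> "MTCR" -> "RCTM"
  "eiyvase" -> "yvs" -> "s" -> "s" -> "S" -> "S"
  "xqlfjcvs" -> "xqlfjcvs" -> "lfjcvs" -> "lfjc" -> "LFJC" -> "CJFL"
  "dlbphqz" -> "dlbphqz" -> "bphqz" -> "bphq" -> "BPHQ" -> "QHPB"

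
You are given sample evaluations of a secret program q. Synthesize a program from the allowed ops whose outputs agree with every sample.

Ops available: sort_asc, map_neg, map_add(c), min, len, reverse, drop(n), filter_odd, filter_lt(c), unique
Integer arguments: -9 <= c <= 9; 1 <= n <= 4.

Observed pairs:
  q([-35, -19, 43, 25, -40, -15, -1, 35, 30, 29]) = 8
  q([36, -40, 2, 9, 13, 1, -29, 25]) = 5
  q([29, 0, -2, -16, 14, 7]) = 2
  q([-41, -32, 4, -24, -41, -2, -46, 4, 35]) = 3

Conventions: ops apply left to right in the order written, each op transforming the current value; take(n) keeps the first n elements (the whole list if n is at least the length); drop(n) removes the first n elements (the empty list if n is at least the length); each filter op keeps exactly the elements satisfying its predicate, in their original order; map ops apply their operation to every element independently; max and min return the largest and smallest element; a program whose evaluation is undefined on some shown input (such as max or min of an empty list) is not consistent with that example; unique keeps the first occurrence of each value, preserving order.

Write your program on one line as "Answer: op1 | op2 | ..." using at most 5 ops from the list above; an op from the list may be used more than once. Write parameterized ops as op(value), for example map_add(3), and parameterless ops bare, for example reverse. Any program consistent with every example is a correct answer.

reverse | filter_odd | map_neg | len

Check, running the answer program on each example:
  [-35, -19, 43, 25, -40, -15, -1, 35, 30, 29] -> [29, 30, 35, -1, -15, -40, 25, 43, -19, -35] -> [29, 35, -1, -15, 25, 43, -19, -35] -> [-29, -35, 1, 15, -25, -43, 19, 35] -> 8
  [36, -40, 2, 9, 13, 1, -29, 25] -> [25, -29, 1, 13, 9, 2, -40, 36] -> [25, -29, 1, 13, 9] -> [-25, 29, -1, -13, -9] -> 5
  [29, 0, -2, -16, 14, 7] -> [7, 14, -16, -2, 0, 29] -> [7, 29] -> [-7, -29] -> 2
  [-41, -32, 4, -24, -41, -2, -46, 4, 35] -> [35, 4, -46, -2, -41, -24, 4, -32, -41] -> [35, -41, -41] -> [-35, 41, 41] -> 3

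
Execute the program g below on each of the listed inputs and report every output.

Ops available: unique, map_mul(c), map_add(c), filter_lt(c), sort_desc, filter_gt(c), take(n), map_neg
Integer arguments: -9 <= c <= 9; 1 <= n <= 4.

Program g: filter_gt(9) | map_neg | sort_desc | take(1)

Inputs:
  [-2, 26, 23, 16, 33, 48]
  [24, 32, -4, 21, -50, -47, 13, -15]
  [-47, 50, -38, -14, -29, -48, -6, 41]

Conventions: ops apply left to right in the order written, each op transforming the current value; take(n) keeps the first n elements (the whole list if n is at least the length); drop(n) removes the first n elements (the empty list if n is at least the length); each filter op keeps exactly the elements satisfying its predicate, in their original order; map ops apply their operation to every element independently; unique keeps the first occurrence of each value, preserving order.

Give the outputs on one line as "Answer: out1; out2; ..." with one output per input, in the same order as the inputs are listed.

[-16]; [-13]; [-41]

Execution, op by op:
  [-2, 26, 23, 16, 33, 48] -> [26, 23, 16, 33, 48] -> [-26, -23, -16, -33, -48] -> [-16, -23, -26, -33, -48] -> [-16]
  [24, 32, -4, 21, -50, -47, 13, -15] -> [24, 32, 21, 13] -> [-24, -32, -21, -13] -> [-13, -21, -24, -32] -> [-13]
  [-47, 50, -38, -14, -29, -48, -6, 41] -> [50, 41] -> [-50, -41] -> [-41, -50] -> [-41]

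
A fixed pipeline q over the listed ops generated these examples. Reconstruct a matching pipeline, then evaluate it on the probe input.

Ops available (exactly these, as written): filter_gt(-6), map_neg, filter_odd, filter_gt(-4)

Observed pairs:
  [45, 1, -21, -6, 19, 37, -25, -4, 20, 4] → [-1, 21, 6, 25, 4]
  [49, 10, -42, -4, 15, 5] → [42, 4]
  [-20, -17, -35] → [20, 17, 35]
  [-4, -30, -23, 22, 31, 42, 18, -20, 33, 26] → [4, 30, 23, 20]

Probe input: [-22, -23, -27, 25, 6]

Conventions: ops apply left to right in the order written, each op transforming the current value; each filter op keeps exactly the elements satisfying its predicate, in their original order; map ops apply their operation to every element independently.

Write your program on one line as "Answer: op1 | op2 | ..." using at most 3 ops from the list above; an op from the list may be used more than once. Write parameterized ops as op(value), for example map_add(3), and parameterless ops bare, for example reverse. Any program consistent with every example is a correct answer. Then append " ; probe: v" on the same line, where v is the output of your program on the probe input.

map_neg | filter_gt(-4) ; probe: [22, 23, 27]

Check, running the answer program on each example:
  [45, 1, -21, -6, 19, 37, -25, -4, 20, 4] -> [-45, -1, 21, 6, -19, -37, 25, 4, -20, -4] -> [-1, 21, 6, 25, 4]
  [49, 10, -42, -4, 15, 5] -> [-49, -10, 42, 4, -15, -5] -> [42, 4]
  [-20, -17, -35] -> [20, 17, 35] -> [20, 17, 35]
  [-4, -30, -23, 22, 31, 42, 18, -20, 33, 26] -> [4, 30, 23, -22, -31, -42, -18, 20, -33, -26] -> [4, 30, 23, 20]
  probe: [-22, -23, -27, 25, 6] -> [22, 23, 27, -25, -6] -> [22, 23, 27]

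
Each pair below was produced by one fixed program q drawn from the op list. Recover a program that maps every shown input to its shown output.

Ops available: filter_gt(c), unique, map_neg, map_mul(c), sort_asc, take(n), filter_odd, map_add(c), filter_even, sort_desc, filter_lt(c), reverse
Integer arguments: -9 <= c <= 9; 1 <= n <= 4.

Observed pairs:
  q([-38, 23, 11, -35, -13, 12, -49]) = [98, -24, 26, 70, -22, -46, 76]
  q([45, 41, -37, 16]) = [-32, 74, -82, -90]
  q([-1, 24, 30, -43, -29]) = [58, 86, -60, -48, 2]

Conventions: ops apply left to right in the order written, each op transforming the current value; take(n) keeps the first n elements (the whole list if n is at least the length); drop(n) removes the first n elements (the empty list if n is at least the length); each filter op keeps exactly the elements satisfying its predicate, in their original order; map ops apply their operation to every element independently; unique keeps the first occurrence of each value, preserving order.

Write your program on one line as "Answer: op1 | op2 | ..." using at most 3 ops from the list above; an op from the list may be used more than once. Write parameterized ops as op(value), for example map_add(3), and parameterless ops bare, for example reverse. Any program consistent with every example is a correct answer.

reverse | map_neg | map_mul(2)

Check, running the answer program on each example:
  [-38, 23, 11, -35, -13, 12, -49] -> [-49, 12, -13, -35, 11, 23, -38] -> [49, -12, 13, 35, -11, -23, 38] -> [98, -24, 26, 70, -22, -46, 76]
  [45, 41, -37, 16] -> [16, -37, 41, 45] -> [-16, 37, -41, -45] -> [-32, 74, -82, -90]
  [-1, 24, 30, -43, -29] -> [-29, -43, 30, 24, -1] -> [29, 43, -30, -24, 1] -> [58, 86, -60, -48, 2]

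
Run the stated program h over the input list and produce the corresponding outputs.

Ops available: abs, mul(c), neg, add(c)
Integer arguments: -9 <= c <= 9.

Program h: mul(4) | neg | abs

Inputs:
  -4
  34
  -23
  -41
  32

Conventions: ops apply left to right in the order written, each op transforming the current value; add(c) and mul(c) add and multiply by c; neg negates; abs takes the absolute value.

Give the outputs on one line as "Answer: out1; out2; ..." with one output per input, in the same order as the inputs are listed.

Execution, op by op:
  -4 -> -16 -> 16 -> 16
  34 -> 136 -> -136 -> 136
  -23 -> -92 -> 92 -> 92
  -41 -> -164 -> 164 -> 164
  32 -> 128 -> -128 -> 128

16; 136; 92; 164; 128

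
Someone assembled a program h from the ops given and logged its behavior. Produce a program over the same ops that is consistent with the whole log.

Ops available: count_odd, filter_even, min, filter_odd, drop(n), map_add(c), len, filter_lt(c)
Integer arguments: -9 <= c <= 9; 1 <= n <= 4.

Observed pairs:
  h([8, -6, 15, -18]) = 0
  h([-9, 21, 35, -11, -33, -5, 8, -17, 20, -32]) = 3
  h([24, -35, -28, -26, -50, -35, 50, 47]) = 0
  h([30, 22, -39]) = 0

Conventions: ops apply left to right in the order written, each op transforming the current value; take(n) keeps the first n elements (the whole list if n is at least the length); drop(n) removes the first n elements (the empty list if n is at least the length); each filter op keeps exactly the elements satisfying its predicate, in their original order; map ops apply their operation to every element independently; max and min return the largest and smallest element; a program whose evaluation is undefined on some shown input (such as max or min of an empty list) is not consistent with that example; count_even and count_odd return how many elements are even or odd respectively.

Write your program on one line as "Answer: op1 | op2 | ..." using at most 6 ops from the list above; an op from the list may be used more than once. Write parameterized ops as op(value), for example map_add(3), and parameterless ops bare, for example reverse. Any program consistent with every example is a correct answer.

filter_lt(0) | map_add(1) | filter_even | drop(2) | len

Check, running the answer program on each example:
  [8, -6, 15, -18] -> [-6, -18] -> [-5, -17] -> [] -> [] -> 0
  [-9, 21, 35, -11, -33, -5, 8, -17, 20, -32] -> [-9, -11, -33, -5, -17, -32] -> [-8, -10, -32, -4, -16, -31] -> [-8, -10, -32, -4, -16] -> [-32, -4, -16] -> 3
  [24, -35, -28, -26, -50, -35, 50, 47] -> [-35, -28, -26, -50, -35] -> [-34, -27, -25, -49, -34] -> [-34, -34] -> [] -> 0
  [30, 22, -39] -> [-39] -> [-38] -> [-38] -> [] -> 0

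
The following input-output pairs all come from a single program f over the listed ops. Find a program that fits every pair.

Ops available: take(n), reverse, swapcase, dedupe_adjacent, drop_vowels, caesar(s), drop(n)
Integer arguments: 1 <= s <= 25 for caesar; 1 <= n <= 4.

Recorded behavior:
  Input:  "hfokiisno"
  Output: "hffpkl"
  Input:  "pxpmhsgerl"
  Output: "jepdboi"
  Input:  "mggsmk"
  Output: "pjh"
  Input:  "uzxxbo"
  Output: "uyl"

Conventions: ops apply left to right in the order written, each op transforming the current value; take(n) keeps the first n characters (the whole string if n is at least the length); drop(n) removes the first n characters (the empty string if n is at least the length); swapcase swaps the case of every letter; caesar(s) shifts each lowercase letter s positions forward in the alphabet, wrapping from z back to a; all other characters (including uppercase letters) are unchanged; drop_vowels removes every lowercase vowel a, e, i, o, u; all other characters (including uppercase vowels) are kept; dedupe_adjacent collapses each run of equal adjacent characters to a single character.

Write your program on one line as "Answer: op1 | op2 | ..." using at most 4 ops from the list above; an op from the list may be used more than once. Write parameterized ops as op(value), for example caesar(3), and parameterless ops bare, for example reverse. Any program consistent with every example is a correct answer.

reverse | caesar(23) | reverse | drop(3)

Check, running the answer program on each example:
  "hfokiisno" -> "onsiikofh" -> "lkpffhlce" -> "eclhffpkl" -> "hffpkl"
  "pxpmhsgerl" -> "lregshmpxp" -> "iobdpejmum" -> "mumjepdboi" -> "jepdboi"
  "mggsmk" -> "kmsggm" -> "hjpddj" -> "jddpjh" -> "pjh"
  "uzxxbo" -> "obxxzu" -> "lyuuwr" -> "rwuuyl" -> "uyl"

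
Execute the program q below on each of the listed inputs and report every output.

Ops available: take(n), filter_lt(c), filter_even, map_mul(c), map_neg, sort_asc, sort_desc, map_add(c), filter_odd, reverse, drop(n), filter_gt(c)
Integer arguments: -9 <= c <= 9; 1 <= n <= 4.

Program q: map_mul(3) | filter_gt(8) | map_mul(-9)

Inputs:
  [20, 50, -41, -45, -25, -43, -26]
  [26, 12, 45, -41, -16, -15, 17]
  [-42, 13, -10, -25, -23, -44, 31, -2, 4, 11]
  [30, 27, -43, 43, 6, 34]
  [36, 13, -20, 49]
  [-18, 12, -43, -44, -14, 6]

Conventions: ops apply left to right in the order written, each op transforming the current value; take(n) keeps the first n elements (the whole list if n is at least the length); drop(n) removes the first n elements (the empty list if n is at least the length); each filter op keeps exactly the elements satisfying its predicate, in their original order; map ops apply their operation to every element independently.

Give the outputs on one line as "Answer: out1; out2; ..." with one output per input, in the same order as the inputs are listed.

Execution, op by op:
  [20, 50, -41, -45, -25, -43, -26] -> [60, 150, -123, -135, -75, -129, -78] -> [60, 150] -> [-540, -1350]
  [26, 12, 45, -41, -16, -15, 17] -> [78, 36, 135, -123, -48, -45, 51] -> [78, 36, 135, 51] -> [-702, -324, -1215, -459]
  [-42, 13, -10, -25, -23, -44, 31, -2, 4, 11] -> [-126, 39, -30, -75, -69, -132, 93, -6, 12, 33] -> [39, 93, 12, 33] -> [-351, -837, -108, -297]
  [30, 27, -43, 43, 6, 34] -> [90, 81, -129, 129, 18, 102] -> [90, 81, 129, 18, 102] -> [-810, -729, -1161, -162, -918]
  [36, 13, -20, 49] -> [108, 39, -60, 147] -> [108, 39, 147] -> [-972, -351, -1323]
  [-18, 12, -43, -44, -14, 6] -> [-54, 36, -129, -132, -42, 18] -> [36, 18] -> [-324, -162]

[-540, -1350]; [-702, -324, -1215, -459]; [-351, -837, -108, -297]; [-810, -729, -1161, -162, -918]; [-972, -351, -1323]; [-324, -162]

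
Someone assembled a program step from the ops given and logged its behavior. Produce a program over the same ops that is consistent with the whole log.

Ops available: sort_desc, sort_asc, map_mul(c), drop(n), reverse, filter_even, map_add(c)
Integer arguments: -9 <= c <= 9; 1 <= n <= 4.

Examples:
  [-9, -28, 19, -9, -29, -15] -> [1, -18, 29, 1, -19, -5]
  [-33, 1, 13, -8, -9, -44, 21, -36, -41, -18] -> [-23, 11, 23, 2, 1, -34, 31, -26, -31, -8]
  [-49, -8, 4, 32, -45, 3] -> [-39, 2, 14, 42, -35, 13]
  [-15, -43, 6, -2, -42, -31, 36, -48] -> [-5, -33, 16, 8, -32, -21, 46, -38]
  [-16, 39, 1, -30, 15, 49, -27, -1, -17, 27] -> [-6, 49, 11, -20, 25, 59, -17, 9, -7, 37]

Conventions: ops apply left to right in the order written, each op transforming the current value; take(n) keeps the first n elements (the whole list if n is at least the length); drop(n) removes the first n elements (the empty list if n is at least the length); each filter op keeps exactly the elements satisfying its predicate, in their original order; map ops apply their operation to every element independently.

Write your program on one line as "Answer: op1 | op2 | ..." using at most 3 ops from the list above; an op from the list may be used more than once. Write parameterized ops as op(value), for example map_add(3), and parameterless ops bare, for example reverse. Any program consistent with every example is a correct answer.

map_add(3) | map_add(3) | map_add(4)

Check, running the answer program on each example:
  [-9, -28, 19, -9, -29, -15] -> [-6, -25, 22, -6, -26, -12] -> [-3, -22, 25, -3, -23, -9] -> [1, -18, 29, 1, -19, -5]
  [-33, 1, 13, -8, -9, -44, 21, -36, -41, -18] -> [-30, 4, 16, -5, -6, -41, 24, -33, -38, -15] -> [-27, 7, 19, -2, -3, -38, 27, -30, -35, -12] -> [-23, 11, 23, 2, 1, -34, 31, -26, -31, -8]
  [-49, -8, 4, 32, -45, 3] -> [-46, -5, 7, 35, -42, 6] -> [-43, -2, 10, 38, -39, 9] -> [-39, 2, 14, 42, -35, 13]
  [-15, -43, 6, -2, -42, -31, 36, -48] -> [-12, -40, 9, 1, -39, -28, 39, -45] -> [-9, -37, 12, 4, -36, -25, 42, -42] -> [-5, -33, 16, 8, -32, -21, 46, -38]
  [-16, 39, 1, -30, 15, 49, -27, -1, -17, 27] -> [-13, 42, 4, -27, 18, 52, -24, 2, -14, 30] -> [-10, 45, 7, -24, 21, 55, -21, 5, -11, 33] -> [-6, 49, 11, -20, 25, 59, -17, 9, -7, 37]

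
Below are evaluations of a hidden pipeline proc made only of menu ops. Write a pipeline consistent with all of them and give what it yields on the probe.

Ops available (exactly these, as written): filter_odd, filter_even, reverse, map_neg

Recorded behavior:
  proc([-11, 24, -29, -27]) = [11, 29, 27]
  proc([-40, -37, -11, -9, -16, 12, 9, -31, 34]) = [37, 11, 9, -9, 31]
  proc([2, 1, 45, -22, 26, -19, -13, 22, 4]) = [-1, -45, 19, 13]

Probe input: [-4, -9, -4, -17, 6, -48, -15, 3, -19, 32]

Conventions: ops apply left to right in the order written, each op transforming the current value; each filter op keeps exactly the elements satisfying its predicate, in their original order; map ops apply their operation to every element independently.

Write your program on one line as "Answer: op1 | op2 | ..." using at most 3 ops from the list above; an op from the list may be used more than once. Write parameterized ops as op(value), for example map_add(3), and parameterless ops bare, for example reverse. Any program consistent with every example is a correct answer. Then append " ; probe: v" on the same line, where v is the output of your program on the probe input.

filter_odd | map_neg ; probe: [9, 17, 15, -3, 19]

Check, running the answer program on each example:
  [-11, 24, -29, -27] -> [-11, -29, -27] -> [11, 29, 27]
  [-40, -37, -11, -9, -16, 12, 9, -31, 34] -> [-37, -11, -9, 9, -31] -> [37, 11, 9, -9, 31]
  [2, 1, 45, -22, 26, -19, -13, 22, 4] -> [1, 45, -19, -13] -> [-1, -45, 19, 13]
  probe: [-4, -9, -4, -17, 6, -48, -15, 3, -19, 32] -> [-9, -17, -15, 3, -19] -> [9, 17, 15, -3, 19]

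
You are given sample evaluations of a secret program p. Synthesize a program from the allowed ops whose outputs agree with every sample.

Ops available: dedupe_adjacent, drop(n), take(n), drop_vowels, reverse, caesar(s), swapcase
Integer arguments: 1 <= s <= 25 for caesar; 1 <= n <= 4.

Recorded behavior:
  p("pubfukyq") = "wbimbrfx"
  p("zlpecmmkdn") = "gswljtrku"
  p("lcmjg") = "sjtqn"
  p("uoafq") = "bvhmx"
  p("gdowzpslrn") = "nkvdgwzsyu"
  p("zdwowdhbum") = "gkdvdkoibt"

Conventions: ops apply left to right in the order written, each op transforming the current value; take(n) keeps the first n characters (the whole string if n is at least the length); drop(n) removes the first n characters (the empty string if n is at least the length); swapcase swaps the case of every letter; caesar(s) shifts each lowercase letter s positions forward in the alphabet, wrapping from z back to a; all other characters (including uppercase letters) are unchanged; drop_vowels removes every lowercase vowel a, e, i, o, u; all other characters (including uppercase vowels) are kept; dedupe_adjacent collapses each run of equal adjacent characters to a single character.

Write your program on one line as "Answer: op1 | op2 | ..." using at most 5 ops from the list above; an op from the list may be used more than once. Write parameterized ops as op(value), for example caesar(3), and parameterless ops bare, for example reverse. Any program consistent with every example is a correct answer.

reverse | caesar(23) | reverse | caesar(10) | dedupe_adjacent

Check, running the answer program on each example:
  "pubfukyq" -> "qykufbup" -> "nvhrcyrm" -> "mrycrhvn" -> "wbimbrfx" -> "wbimbrfx"
  "zlpecmmkdn" -> "ndkmmceplz" -> "kahjjzbmiw" -> "wimbzjjhak" -> "gswljttrku" -> "gswljtrku"
  "lcmjg" -> "gjmcl" -> "dgjzi" -> "izjgd" -> "sjtqn" -> "sjtqn"
  "uoafq" -> "qfaou" -> "ncxlr" -> "rlxcn" -> "bvhmx" -> "bvhmx"
  "gdowzpslrn" -> "nrlspzwodg" -> "koipmwtlad" -> "daltwmpiok" -> "nkvdgwzsyu" -> "nkvdgwzsyu"
  "zdwowdhbum" -> "mubhdwowdz" -> "jryeatltaw" -> "watltaeyrj" -> "gkdvdkoibt" -> "gkdvdkoibt"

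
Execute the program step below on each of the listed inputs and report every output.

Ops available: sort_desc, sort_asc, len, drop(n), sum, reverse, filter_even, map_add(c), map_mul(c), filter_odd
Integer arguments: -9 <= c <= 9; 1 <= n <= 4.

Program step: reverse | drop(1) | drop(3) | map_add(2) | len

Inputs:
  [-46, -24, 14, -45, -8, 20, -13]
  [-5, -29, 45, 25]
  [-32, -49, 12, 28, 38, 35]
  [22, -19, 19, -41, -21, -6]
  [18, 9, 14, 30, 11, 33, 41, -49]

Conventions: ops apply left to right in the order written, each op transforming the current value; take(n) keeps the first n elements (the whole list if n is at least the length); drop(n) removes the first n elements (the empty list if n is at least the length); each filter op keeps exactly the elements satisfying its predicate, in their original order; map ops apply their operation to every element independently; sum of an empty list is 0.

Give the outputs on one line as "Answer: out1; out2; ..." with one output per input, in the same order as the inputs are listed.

3; 0; 2; 2; 4

Execution, op by op:
  [-46, -24, 14, -45, -8, 20, -13] -> [-13, 20, -8, -45, 14, -24, -46] -> [20, -8, -45, 14, -24, -46] -> [14, -24, -46] -> [16, -22, -44] -> 3
  [-5, -29, 45, 25] -> [25, 45, -29, -5] -> [45, -29, -5] -> [] -> [] -> 0
  [-32, -49, 12, 28, 38, 35] -> [35, 38, 28, 12, -49, -32] -> [38, 28, 12, -49, -32] -> [-49, -32] -> [-47, -30] -> 2
  [22, -19, 19, -41, -21, -6] -> [-6, -21, -41, 19, -19, 22] -> [-21, -41, 19, -19, 22] -> [-19, 22] -> [-17, 24] -> 2
  [18, 9, 14, 30, 11, 33, 41, -49] -> [-49, 41, 33, 11, 30, 14, 9, 18] -> [41, 33, 11, 30, 14, 9, 18] -> [30, 14, 9, 18] -> [32, 16, 11, 20] -> 4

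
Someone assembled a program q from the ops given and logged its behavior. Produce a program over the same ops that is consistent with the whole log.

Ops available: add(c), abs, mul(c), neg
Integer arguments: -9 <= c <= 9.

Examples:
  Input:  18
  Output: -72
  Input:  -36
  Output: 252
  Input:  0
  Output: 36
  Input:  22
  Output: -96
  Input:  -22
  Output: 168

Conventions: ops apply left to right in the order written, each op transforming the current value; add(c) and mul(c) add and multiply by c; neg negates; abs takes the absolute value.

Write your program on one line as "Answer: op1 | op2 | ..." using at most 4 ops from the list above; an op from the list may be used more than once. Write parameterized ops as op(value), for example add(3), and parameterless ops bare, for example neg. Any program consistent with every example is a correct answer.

add(-6) | neg | mul(-6) | neg

Check, running the answer program on each example:
  18 -> 12 -> -12 -> 72 -> -72
  -36 -> -42 -> 42 -> -252 -> 252
  0 -> -6 -> 6 -> -36 -> 36
  22 -> 16 -> -16 -> 96 -> -96
  -22 -> -28 -> 28 -> -168 -> 168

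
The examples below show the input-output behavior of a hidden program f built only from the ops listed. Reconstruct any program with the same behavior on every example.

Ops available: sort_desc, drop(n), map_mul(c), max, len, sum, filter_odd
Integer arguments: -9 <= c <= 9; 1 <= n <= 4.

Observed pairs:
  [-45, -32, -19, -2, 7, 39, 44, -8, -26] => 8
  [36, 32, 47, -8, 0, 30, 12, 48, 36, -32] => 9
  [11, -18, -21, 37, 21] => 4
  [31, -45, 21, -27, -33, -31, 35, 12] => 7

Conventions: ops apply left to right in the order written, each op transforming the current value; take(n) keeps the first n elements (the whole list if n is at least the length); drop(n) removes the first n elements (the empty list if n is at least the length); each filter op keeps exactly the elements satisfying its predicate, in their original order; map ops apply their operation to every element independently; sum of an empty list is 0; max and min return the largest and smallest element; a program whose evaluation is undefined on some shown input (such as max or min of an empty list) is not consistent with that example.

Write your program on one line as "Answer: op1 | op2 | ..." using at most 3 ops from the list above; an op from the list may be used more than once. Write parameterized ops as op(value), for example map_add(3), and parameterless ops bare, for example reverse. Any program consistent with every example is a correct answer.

drop(1) | map_mul(-5) | len

Check, running the answer program on each example:
  [-45, -32, -19, -2, 7, 39, 44, -8, -26] -> [-32, -19, -2, 7, 39, 44, -8, -26] -> [160, 95, 10, -35, -195, -220, 40, 130] -> 8
  [36, 32, 47, -8, 0, 30, 12, 48, 36, -32] -> [32, 47, -8, 0, 30, 12, 48, 36, -32] -> [-160, -235, 40, 0, -150, -60, -240, -180, 160] -> 9
  [11, -18, -21, 37, 21] -> [-18, -21, 37, 21] -> [90, 105, -185, -105] -> 4
  [31, -45, 21, -27, -33, -31, 35, 12] -> [-45, 21, -27, -33, -31, 35, 12] -> [225, -105, 135, 165, 155, -175, -60] -> 7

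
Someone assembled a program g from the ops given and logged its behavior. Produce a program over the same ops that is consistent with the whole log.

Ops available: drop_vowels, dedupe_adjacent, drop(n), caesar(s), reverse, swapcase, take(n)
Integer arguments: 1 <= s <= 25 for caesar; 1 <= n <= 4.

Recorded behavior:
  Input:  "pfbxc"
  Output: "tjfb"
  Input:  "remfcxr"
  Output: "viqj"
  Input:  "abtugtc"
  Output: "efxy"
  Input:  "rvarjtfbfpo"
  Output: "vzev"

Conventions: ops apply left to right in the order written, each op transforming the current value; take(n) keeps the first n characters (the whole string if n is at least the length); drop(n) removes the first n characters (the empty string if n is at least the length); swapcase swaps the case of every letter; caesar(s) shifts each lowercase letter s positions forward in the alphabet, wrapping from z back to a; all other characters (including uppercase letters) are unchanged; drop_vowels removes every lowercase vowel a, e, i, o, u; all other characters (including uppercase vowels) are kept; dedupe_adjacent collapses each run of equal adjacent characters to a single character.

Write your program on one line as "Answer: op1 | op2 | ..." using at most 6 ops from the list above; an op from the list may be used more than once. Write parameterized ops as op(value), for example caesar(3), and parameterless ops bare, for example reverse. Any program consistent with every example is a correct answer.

caesar(5) | reverse | caesar(6) | reverse | caesar(19) | take(4)

Check, running the answer program on each example:
  "pfbxc" -> "ukgch" -> "hcgku" -> "nimqa" -> "aqmin" -> "tjfbg" -> "tjfb"
  "remfcxr" -> "wjrkhcw" -> "wchkrjw" -> "cinqxpc" -> "cpxqnic" -> "viqjgbv" -> "viqj"
  "abtugtc" -> "fgyzlyh" -> "hylzygf" -> "nerfeml" -> "lmefren" -> "efxykxg" -> "efxy"
  "rvarjtfbfpo" -> "wafwoykgkut" -> "tukgkyowfaw" -> "zaqmqeuclgc" -> "cglcueqmqaz" -> "vzevnxjfjts" -> "vzev"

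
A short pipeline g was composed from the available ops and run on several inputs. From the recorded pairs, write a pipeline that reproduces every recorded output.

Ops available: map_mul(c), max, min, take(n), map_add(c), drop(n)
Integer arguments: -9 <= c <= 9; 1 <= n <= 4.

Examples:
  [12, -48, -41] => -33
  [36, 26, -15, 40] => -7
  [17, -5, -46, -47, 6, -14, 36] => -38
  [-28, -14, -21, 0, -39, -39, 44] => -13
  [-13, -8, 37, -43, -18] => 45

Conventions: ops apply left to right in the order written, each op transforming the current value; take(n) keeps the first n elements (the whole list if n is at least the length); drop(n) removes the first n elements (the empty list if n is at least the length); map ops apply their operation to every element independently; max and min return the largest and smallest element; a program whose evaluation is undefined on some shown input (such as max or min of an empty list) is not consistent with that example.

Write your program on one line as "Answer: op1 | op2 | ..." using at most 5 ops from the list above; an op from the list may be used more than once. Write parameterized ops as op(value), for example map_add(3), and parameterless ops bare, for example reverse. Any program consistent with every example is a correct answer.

map_add(8) | take(3) | drop(2) | max

Check, running the answer program on each example:
  [12, -48, -41] -> [20, -40, -33] -> [20, -40, -33] -> [-33] -> -33
  [36, 26, -15, 40] -> [44, 34, -7, 48] -> [44, 34, -7] -> [-7] -> -7
  [17, -5, -46, -47, 6, -14, 36] -> [25, 3, -38, -39, 14, -6, 44] -> [25, 3, -38] -> [-38] -> -38
  [-28, -14, -21, 0, -39, -39, 44] -> [-20, -6, -13, 8, -31, -31, 52] -> [-20, -6, -13] -> [-13] -> -13
  [-13, -8, 37, -43, -18] -> [-5, 0, 45, -35, -10] -> [-5, 0, 45] -> [45] -> 45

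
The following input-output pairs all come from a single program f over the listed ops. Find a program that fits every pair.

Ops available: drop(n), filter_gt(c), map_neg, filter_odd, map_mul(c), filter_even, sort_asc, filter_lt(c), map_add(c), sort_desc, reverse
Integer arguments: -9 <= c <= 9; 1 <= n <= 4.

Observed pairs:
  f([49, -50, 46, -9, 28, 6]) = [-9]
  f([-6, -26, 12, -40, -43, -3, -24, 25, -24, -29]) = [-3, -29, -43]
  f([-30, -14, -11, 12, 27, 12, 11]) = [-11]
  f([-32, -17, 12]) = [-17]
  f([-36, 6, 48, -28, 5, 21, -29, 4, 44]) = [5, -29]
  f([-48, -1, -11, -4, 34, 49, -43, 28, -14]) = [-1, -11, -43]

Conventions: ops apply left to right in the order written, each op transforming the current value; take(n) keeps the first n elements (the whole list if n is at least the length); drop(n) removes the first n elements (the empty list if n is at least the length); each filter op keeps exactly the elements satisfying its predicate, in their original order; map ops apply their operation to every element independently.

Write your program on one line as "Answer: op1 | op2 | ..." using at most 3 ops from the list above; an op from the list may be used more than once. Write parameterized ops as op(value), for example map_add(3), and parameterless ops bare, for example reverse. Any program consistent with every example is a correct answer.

sort_desc | filter_lt(7) | filter_odd

Check, running the answer program on each example:
  [49, -50, 46, -9, 28, 6] -> [49, 46, 28, 6, -9, -50] -> [6, -9, -50] -> [-9]
  [-6, -26, 12, -40, -43, -3, -24, 25, -24, -29] -> [25, 12, -3, -6, -24, -24, -26, -29, -40, -43] -> [-3, -6, -24, -24, -26, -29, -40, -43] -> [-3, -29, -43]
  [-30, -14, -11, 12, 27, 12, 11] -> [27, 12, 12, 11, -11, -14, -30] -> [-11, -14, -30] -> [-11]
  [-32, -17, 12] -> [12, -17, -32] -> [-17, -32] -> [-17]
  [-36, 6, 48, -28, 5, 21, -29, 4, 44] -> [48, 44, 21, 6, 5, 4, -28, -29, -36] -> [6, 5, 4, -28, -29, -36] -> [5, -29]
  [-48, -1, -11, -4, 34, 49, -43, 28, -14] -> [49, 34, 28, -1, -4, -11, -14, -43, -48] -> [-1, -4, -11, -14, -43, -48] -> [-1, -11, -43]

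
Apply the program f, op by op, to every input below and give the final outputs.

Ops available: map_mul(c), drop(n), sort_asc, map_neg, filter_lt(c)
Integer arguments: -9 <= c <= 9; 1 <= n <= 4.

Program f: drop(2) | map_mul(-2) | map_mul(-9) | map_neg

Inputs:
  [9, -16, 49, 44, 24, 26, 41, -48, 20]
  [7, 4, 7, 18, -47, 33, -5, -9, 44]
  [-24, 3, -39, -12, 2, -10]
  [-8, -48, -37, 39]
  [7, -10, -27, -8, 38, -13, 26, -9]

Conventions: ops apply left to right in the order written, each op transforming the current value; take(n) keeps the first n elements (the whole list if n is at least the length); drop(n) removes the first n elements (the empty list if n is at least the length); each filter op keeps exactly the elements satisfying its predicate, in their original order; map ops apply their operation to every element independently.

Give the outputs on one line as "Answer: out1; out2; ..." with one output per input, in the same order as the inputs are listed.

Execution, op by op:
  [9, -16, 49, 44, 24, 26, 41, -48, 20] -> [49, 44, 24, 26, 41, -48, 20] -> [-98, -88, -48, -52, -82, 96, -40] -> [882, 792, 432, 468, 738, -864, 360] -> [-882, -792, -432, -468, -738, 864, -360]
  [7, 4, 7, 18, -47, 33, -5, -9, 44] -> [7, 18, -47, 33, -5, -9, 44] -> [-14, -36, 94, -66, 10, 18, -88] -> [126, 324, -846, 594, -90, -162, 792] -> [-126, -324, 846, -594, 90, 162, -792]
  [-24, 3, -39, -12, 2, -10] -> [-39, -12, 2, -10] -> [78, 24, -4, 20] -> [-702, -216, 36, -180] -> [702, 216, -36, 180]
  [-8, -48, -37, 39] -> [-37, 39] -> [74, -78] -> [-666, 702] -> [666, -702]
  [7, -10, -27, -8, 38, -13, 26, -9] -> [-27, -8, 38, -13, 26, -9] -> [54, 16, -76, 26, -52, 18] -> [-486, -144, 684, -234, 468, -162] -> [486, 144, -684, 234, -468, 162]

[-882, -792, -432, -468, -738, 864, -360]; [-126, -324, 846, -594, 90, 162, -792]; [702, 216, -36, 180]; [666, -702]; [486, 144, -684, 234, -468, 162]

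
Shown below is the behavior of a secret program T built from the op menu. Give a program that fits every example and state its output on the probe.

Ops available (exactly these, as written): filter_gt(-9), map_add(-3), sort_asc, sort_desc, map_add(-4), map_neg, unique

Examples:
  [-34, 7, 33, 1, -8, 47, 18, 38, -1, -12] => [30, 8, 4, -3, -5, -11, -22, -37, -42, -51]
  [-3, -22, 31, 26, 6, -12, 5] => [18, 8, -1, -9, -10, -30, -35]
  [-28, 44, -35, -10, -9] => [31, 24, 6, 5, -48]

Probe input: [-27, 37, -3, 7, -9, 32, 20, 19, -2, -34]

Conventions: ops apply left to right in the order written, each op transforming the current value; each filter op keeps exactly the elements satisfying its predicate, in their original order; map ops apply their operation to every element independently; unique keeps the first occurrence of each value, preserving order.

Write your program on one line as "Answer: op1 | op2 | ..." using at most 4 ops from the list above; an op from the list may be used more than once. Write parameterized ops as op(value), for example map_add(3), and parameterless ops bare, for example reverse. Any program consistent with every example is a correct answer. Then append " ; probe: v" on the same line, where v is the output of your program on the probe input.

map_neg | map_add(-4) | sort_desc ; probe: [30, 23, 5, -1, -2, -11, -23, -24, -36, -41]

Check, running the answer program on each example:
  [-34, 7, 33, 1, -8, 47, 18, 38, -1, -12] -> [34, -7, -33, -1, 8, -47, -18, -38, 1, 12] -> [30, -11, -37, -5, 4, -51, -22, -42, -3, 8] -> [30, 8, 4, -3, -5, -11, -22, -37, -42, -51]
  [-3, -22, 31, 26, 6, -12, 5] -> [3, 22, -31, -26, -6, 12, -5] -> [-1, 18, -35, -30, -10, 8, -9] -> [18, 8, -1, -9, -10, -30, -35]
  [-28, 44, -35, -10, -9] -> [28, -44, 35, 10, 9] -> [24, -48, 31, 6, 5] -> [31, 24, 6, 5, -48]
  probe: [-27, 37, -3, 7, -9, 32, 20, 19, -2, -34] -> [27, -37, 3, -7, 9, -32, -20, -19, 2, 34] -> [23, -41, -1, -11, 5, -36, -24, -23, -2, 30] -> [30, 23, 5, -1, -2, -11, -23, -24, -36, -41]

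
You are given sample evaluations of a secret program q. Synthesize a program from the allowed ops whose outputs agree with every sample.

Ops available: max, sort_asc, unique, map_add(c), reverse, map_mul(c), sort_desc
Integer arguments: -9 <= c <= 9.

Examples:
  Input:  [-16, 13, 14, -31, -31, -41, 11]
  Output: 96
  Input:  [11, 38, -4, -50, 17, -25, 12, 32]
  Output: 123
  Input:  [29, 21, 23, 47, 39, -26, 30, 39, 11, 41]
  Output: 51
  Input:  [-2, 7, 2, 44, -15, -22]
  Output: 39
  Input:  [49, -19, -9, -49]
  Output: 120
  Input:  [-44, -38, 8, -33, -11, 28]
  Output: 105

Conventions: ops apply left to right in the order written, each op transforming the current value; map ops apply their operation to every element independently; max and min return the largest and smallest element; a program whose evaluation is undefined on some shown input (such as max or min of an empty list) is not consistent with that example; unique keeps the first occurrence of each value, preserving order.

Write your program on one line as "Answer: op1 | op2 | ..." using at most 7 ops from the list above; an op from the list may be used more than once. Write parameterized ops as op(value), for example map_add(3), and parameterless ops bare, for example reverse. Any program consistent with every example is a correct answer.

sort_desc | sort_asc | map_add(9) | unique | map_mul(-3) | max

Check, running the answer program on each example:
  [-16, 13, 14, -31, -31, -41, 11] -> [14, 13, 11, -16, -31, -31, -41] -> [-41, -31, -31, -16, 11, 13, 14] -> [-32, -22, -22, -7, 20, 22, 23] -> [-32, -22, -7, 20, 22, 23] -> [96, 66, 21, -60, -66, -69] -> 96
  [11, 38, -4, -50, 17, -25, 12, 32] -> [38, 32, 17, 12, 11, -4, -25, -50] -> [-50, -25, -4, 11, 12, 17, 32, 38] -> [-41, -16, 5, 20, 21, 26, 41, 47] -> [-41, -16, 5, 20, 21, 26, 41, 47] -> [123, 48, -15, -60, -63, -78, -123, -141] -> 123
  [29, 21, 23, 47, 39, -26, 30, 39, 11, 41] -> [47, 41, 39, 39, 30, 29, 23, 21, 11, -26] -> [-26, 11, 21, 23, 29, 30, 39, 39, 41, 47] -> [-17, 20, 30, 32, 38, 39, 48, 48, 50, 56] -> [-17, 20, 30, 32, 38, 39, 48, 50, 56] -> [51, -60, -90, -96, -114, -117, -144, -150, -168] -> 51
  [-2, 7, 2, 44, -15, -22] -> [44, 7, 2, -2, -15, -22] -> [-22, -15, -2, 2, 7, 44] -> [-13, -6, 7, 11, 16, 53] -> [-13, -6, 7, 11, 16, 53] -> [39, 18, -21, -33, -48, -159] -> 39
  [49, -19, -9, -49] -> [49, -9, -19, -49] -> [-49, -19, -9, 49] -> [-40, -10, 0, 58] -> [-40, -10, 0, 58] -> [120, 30, 0, -174] -> 120
  [-44, -38, 8, -33, -11, 28] -> [28, 8, -11, -33, -38, -44] -> [-44, -38, -33, -11, 8, 28] -> [-35, -29, -24, -2, 17, 37] -> [-35, -29, -24, -2, 17, 37] -> [105, 87, 72, 6, -51, -111] -> 105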